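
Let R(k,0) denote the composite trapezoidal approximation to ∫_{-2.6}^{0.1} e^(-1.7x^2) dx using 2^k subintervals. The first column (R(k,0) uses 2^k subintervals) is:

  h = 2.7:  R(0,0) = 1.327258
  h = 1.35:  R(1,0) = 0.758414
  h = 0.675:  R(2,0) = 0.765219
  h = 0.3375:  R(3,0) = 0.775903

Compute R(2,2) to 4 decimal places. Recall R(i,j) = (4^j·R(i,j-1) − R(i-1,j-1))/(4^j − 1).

0.7807

Richardson extrapolation on the trapezoidal column (denominator 4−1=3):
R(1,1) = (4·0.758414 − 1.327258) / 3 = 0.568799
R(2,1) = 0.765219 + (0.765219 − 0.758414)/3 = 0.767487
R(2,2) = (16·0.767487 − 0.568799) / 15 = 0.780733
(Column j=1 coincides with Simpson's rule on the same nodes.)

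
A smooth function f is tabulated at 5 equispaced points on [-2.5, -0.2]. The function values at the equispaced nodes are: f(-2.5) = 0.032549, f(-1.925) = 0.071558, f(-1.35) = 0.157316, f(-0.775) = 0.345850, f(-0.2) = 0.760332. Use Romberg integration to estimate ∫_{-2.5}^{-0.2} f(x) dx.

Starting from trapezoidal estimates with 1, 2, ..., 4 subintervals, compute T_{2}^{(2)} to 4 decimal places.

T_{0}^{(0)} (trapezoid, 1 panel, h=2.3000): 0.911813
T_{1}^{(0)} (trapezoid, 2 panels, h=1.1500): 0.636820
T_{2}^{(0)} (trapezoid, 4 panels, h=0.5750): 0.558420
T_{1}^{(1)} = 0.636820 + (0.636820 − 0.911813)/3 = 0.545156
T_{2}^{(1)} = 0.558420 + (0.558420 − 0.636820)/3 = 0.532287
T_{2}^{(2)} = 0.532287 + (0.532287 − 0.545156)/15 = 0.531429

0.5314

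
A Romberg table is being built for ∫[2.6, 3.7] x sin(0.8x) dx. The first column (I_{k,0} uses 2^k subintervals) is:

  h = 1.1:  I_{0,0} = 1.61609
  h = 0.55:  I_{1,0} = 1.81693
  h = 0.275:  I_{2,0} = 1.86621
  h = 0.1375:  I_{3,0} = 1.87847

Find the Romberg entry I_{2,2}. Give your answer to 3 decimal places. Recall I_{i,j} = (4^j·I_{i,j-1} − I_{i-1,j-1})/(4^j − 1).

I_{1,1} = (4·1.81693 − 1.61609) / 3 = 1.88388
I_{2,1} = 1.86621 + (1.86621 − 1.81693)/3 = 1.88264
I_{2,2} = 1.88264 + (1.88264 − 1.88388)/15 = 1.88256

1.883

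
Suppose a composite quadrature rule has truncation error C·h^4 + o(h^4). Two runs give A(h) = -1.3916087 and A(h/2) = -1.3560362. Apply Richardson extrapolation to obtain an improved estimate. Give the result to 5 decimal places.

-1.35366

The leading error scales as h^4; refining by a factor of 2 reduces it by 2^4 = 16.
Extrapolated value = (16·A(h/2) − A(h)) / (16 − 1)
= (16·(-1.3560362) − (-1.3916087)) / 15
= -20.3049705 / 15 = -1.3536647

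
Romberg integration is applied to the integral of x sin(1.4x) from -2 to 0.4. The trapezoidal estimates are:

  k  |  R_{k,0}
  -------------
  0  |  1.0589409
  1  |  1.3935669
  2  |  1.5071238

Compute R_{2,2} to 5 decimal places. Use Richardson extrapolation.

R_{1,1} = 1.3935669 + (1.3935669 − 1.0589409)/3 = 1.5051089
R_{2,1} = 1.5071238 + (1.5071238 − 1.3935669)/3 = 1.5449761
R_{2,2} = (16·1.5449761 − 1.5051089) / 15 = 1.5476339

1.54763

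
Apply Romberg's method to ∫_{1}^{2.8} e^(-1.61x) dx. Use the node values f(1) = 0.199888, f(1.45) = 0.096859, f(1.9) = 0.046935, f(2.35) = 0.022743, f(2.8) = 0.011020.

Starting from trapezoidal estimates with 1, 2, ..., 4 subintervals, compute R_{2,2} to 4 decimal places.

R_{0,0} (trapezoid, 1 panel, h=1.8000): 0.189817
R_{1,0} (trapezoid, 2 panels, h=0.9000): 0.137150
R_{2,0} (trapezoid, 4 panels, h=0.4500): 0.122396
R_{1,1} = 0.137150 + (0.137150 − 0.189817)/3 = 0.119594
R_{2,1} = 0.122396 + (0.122396 − 0.137150)/3 = 0.117478
R_{2,2} = 0.117478 + (0.117478 − 0.119594)/15 = 0.117337

0.1173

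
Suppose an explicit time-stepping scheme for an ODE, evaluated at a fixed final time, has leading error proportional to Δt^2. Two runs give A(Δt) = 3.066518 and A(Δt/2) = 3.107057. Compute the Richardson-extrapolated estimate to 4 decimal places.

3.1206

The leading error scales as Δt^2; refining by a factor of 2 reduces it by 2^2 = 4.
Extrapolated value = (4·A(Δt/2) − A(Δt)) / (4 − 1)
= (4·3.107057 − 3.066518) / 3
= 9.361710 / 3 = 3.120570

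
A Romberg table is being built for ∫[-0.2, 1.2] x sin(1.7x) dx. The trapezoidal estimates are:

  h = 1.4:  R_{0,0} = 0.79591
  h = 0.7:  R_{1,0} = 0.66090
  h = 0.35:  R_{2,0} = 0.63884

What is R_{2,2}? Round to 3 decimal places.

Richardson extrapolation on the trapezoidal column (denominator 4−1=3):
R_{1,1} = (4·0.66090 − 0.79591) / 3 = 0.61590
R_{2,1} = (4·0.63884 − 0.66090) / 3 = 0.63149
R_{2,2} = 0.63149 + (0.63149 − 0.61590)/15 = 0.63253

0.633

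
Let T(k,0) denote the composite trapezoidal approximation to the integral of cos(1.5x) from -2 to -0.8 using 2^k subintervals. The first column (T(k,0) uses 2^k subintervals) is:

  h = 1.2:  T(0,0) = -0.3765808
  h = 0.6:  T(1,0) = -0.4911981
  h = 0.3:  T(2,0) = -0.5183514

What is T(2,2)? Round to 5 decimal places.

Richardson extrapolation on the trapezoidal column (denominator 4−1=3):
T(1,1) = (4·(-0.4911981) − (-0.3765808)) / 3 = -0.5294039
T(2,1) = -0.5183514 + (-0.5183514 − (-0.4911981))/3 = -0.5274025
T(2,2) = -0.5274025 + (-0.5274025 − (-0.5294039))/15 = -0.5272691
(Column j=1 coincides with Simpson's rule on the same nodes.)

-0.52727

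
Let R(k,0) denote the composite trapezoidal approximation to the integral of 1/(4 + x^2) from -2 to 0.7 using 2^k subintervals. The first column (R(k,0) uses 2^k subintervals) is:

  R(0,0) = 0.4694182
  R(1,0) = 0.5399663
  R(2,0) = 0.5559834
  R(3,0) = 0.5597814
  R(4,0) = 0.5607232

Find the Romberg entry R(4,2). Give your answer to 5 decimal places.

0.56104

R(3,1) = 0.5597814 + (0.5597814 − 0.5559834)/3 = 0.5610474
R(4,1) = 0.5607232 + (0.5607232 − 0.5597814)/3 = 0.5610371
R(4,2) = 0.5610371 + (0.5610371 − 0.5610474)/15 = 0.5610364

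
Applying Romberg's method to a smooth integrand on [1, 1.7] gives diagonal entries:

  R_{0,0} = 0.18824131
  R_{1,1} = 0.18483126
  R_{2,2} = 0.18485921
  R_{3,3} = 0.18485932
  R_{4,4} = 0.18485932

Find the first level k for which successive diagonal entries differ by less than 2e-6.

|R_{1,1} − R_{0,0}| = 0.00341005 ≥ 2e-6
|R_{2,2} − R_{1,1}| = 0.00002795 ≥ 2e-6
|R_{3,3} − R_{2,2}| = 0.00000011 < 2e-6

k = 3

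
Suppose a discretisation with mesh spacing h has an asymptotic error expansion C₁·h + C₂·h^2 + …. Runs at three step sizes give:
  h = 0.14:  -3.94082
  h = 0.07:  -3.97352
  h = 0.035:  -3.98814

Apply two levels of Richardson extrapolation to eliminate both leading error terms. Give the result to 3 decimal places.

First eliminate the h term (factor 2^1 = 2):
  B₁ = (2·(-3.97352) − (-3.94082))/1 = -4.00622
  B₂ = (2·(-3.98814) − (-3.97352))/1 = -4.00276
Then eliminate the h^2 term (factor 2^2 = 4):
  (4·(-4.00276) − (-4.00622))/3 = -4.00161

-4.002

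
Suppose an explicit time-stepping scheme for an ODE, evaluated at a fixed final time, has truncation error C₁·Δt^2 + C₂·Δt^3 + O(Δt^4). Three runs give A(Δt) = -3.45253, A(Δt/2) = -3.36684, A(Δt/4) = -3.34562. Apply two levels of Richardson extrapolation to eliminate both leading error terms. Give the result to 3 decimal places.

First eliminate the Δt^2 term (factor 2^2 = 4):
  B₁ = (4·(-3.36684) − (-3.45253))/3 = -3.33828
  B₂ = (4·(-3.34562) − (-3.36684))/3 = -3.33855
Then eliminate the Δt^3 term (factor 2^3 = 8):
  (8·(-3.33855) − (-3.33828))/7 = -3.33859

-3.339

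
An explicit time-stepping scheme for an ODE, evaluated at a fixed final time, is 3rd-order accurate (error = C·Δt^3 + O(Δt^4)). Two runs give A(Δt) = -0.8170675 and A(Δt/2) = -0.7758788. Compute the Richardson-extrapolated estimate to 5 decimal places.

-0.76999

Extrapolated value = (8·A(Δt/2) − A(Δt)) / (8 − 1)
= (8·(-0.7758788) − (-0.8170675)) / 7
= -5.3899629 / 7 = -0.7699947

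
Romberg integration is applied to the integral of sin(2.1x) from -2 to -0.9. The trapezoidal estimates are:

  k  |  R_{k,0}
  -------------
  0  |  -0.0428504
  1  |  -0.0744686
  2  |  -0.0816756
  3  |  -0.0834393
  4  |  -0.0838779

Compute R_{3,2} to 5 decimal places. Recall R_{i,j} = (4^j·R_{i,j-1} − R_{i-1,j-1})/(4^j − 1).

-0.08402

Richardson extrapolation on the trapezoidal column (denominator 4−1=3):
R_{2,1} = -0.0816756 + (-0.0816756 − (-0.0744686))/3 = -0.0840779
R_{3,1} = (4·(-0.0834393) − (-0.0816756)) / 3 = -0.0840272
R_{3,2} = -0.0840272 + (-0.0840272 − (-0.0840779))/15 = -0.0840238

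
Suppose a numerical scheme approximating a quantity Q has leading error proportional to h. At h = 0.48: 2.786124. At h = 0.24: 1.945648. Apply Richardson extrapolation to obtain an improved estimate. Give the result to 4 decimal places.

The leading error scales as h; refining by a factor of 2 reduces it by 2^1 = 2.
Extrapolated value = (2·A(h/2) − A(h)) / (2 − 1)
= (2·1.945648 − 2.786124) / 1
= 1.105172 / 1 = 1.105172

1.1052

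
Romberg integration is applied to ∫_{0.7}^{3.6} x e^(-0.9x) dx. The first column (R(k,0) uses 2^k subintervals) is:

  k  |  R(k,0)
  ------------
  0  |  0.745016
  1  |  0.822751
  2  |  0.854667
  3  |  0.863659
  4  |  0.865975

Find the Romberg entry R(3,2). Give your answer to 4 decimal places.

R(2,1) = 0.854667 + (0.854667 − 0.822751)/3 = 0.865306
R(3,1) = 0.863659 + (0.863659 − 0.854667)/3 = 0.866656
R(3,2) = 0.866656 + (0.866656 − 0.865306)/15 = 0.866746

0.8667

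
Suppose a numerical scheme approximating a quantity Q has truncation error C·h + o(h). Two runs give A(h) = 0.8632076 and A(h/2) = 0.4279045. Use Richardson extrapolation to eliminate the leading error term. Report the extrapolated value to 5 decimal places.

-0.00740

Extrapolated value = (2·A(h/2) − A(h)) / (2 − 1)
= (2·0.4279045 − 0.8632076) / 1
= -0.0073986 / 1 = -0.0073986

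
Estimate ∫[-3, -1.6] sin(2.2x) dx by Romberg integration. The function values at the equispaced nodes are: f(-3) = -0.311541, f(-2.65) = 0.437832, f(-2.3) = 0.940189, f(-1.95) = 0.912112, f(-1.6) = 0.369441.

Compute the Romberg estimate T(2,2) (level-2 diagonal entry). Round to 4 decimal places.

T(0,0) (trapezoid, 1 panel, h=1.4000): 0.040530
T(1,0) (trapezoid, 2 panels, h=0.7000): 0.678397
T(2,0) (trapezoid, 4 panels, h=0.3500): 0.811679
T(1,1) = 0.678397 + (0.678397 − 0.040530)/3 = 0.891019
T(2,1) = 0.811679 + (0.811679 − 0.678397)/3 = 0.856106
T(2,2) = 0.856106 + (0.856106 − 0.891019)/15 = 0.853778

0.8538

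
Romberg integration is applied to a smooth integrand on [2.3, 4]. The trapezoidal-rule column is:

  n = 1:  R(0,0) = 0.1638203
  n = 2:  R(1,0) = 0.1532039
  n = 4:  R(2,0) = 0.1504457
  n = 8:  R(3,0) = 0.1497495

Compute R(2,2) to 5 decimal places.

0.14952

R(1,1) = 0.1532039 + (0.1532039 − 0.1638203)/3 = 0.1496651
R(2,1) = 0.1504457 + (0.1504457 − 0.1532039)/3 = 0.1495263
R(2,2) = 0.1495263 + (0.1495263 − 0.1496651)/15 = 0.1495170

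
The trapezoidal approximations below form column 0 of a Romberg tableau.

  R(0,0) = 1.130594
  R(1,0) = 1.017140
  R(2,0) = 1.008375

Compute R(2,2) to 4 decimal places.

1.0072

Richardson extrapolation on the trapezoidal column (denominator 4−1=3):
R(1,1) = (4·1.017140 − 1.130594) / 3 = 0.979322
R(2,1) = (4·1.008375 − 1.017140) / 3 = 1.005453
R(2,2) = 1.005453 + (1.005453 − 0.979322)/15 = 1.007195
(Column j=1 coincides with Simpson's rule on the same nodes.)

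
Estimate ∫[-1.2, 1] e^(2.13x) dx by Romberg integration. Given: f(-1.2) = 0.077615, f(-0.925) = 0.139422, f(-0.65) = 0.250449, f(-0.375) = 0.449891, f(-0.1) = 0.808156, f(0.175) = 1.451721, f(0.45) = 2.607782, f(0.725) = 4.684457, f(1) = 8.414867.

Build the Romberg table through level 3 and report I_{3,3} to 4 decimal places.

3.9143

I_{0,0} (trapezoid, 1 panel, h=2.2000): 9.341730
I_{1,0} (trapezoid, 2 panels, h=1.1000): 5.559837
I_{2,0} (trapezoid, 4 panels, h=0.5500): 4.351945
I_{3,0} (trapezoid, 8 panels, h=0.2750): 4.025483
I_{1,1} = 5.559837 + (5.559837 − 9.341730)/3 = 4.299206
I_{2,1} = 4.351945 + (4.351945 − 5.559837)/3 = 3.949314
I_{3,1} = 4.025483 + (4.025483 − 4.351945)/3 = 3.916662
I_{2,2} = 3.949314 + (3.949314 − 4.299206)/15 = 3.925988
I_{3,2} = 3.916662 + (3.916662 − 3.949314)/15 = 3.914485
I_{3,3} = 3.914485 + (3.914485 − 3.925988)/63 = 3.914302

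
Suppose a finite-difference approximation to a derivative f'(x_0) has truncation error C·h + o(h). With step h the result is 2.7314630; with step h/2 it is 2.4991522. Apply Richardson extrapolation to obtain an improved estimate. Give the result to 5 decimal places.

Extrapolated value = (2·A(h/2) − A(h)) / (2 − 1)
= (2·2.4991522 − 2.7314630) / 1
= 2.2668414 / 1 = 2.2668414

2.26684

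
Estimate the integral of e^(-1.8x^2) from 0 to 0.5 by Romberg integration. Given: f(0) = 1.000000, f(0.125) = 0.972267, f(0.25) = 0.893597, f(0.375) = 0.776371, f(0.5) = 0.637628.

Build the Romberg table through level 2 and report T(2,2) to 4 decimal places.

0.4341

T(0,0) (trapezoid, 1 panel, h=0.5000): 0.409407
T(1,0) (trapezoid, 2 panels, h=0.2500): 0.428103
T(2,0) (trapezoid, 4 panels, h=0.1250): 0.432631
T(1,1) = 0.428103 + (0.428103 − 0.409407)/3 = 0.434335
T(2,1) = 0.432631 + (0.432631 − 0.428103)/3 = 0.434140
T(2,2) = 0.434140 + (0.434140 − 0.434335)/15 = 0.434127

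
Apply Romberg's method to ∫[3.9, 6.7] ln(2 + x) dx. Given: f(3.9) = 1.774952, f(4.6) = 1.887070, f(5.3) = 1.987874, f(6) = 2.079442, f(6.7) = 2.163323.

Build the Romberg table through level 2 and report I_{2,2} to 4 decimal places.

I_{0,0} (trapezoid, 1 panel, h=2.8000): 5.513585
I_{1,0} (trapezoid, 2 panels, h=1.4000): 5.539816
I_{2,0} (trapezoid, 4 panels, h=0.7000): 5.546466
I_{1,1} = 5.539816 + (5.539816 − 5.513585)/3 = 5.548560
I_{2,1} = 5.546466 + (5.546466 − 5.539816)/3 = 5.548683
I_{2,2} = 5.548683 + (5.548683 − 5.548560)/15 = 5.548691

5.5487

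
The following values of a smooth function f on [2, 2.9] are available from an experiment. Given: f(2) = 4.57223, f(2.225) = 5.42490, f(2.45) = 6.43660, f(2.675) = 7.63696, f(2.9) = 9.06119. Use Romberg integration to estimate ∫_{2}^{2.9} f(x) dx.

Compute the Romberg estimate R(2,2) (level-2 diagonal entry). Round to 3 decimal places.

R(0,0) (trapezoid, 1 panel, h=0.9000): 6.13504
R(1,0) (trapezoid, 2 panels, h=0.4500): 5.96399
R(2,0) (trapezoid, 4 panels, h=0.2250): 5.92091
R(1,1) = 5.96399 + (5.96399 − 6.13504)/3 = 5.90697
R(2,1) = 5.92091 + (5.92091 − 5.96399)/3 = 5.90655
R(2,2) = 5.90655 + (5.90655 − 5.90697)/15 = 5.90652

5.907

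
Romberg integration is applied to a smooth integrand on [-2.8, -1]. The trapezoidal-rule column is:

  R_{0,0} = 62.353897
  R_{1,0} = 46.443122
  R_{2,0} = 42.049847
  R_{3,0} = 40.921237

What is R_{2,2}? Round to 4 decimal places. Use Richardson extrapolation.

40.5485

R_{1,1} = (4·46.443122 − 62.353897) / 3 = 41.139530
R_{2,1} = (4·42.049847 − 46.443122) / 3 = 40.585422
R_{2,2} = (16·40.585422 − 41.139530) / 15 = 40.548481
(Column j=1 coincides with Simpson's rule on the same nodes.)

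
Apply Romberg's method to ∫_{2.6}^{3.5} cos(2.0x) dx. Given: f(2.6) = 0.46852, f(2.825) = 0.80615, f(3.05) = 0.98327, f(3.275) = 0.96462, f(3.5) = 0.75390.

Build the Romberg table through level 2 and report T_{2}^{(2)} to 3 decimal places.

0.770

T_{0}^{(0)} (trapezoid, 1 panel, h=0.9000): 0.55009
T_{1}^{(0)} (trapezoid, 2 panels, h=0.4500): 0.71752
T_{2}^{(0)} (trapezoid, 4 panels, h=0.2250): 0.75718
T_{1}^{(1)} = 0.71752 + (0.71752 − 0.55009)/3 = 0.77333
T_{2}^{(1)} = 0.75718 + (0.75718 − 0.71752)/3 = 0.77040
T_{2}^{(2)} = 0.77040 + (0.77040 − 0.77333)/15 = 0.77020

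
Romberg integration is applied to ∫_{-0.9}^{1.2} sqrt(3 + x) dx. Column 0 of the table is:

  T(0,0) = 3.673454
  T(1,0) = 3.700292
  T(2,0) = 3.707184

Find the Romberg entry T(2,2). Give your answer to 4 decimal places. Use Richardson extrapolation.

3.7095

Richardson extrapolation on the trapezoidal column (denominator 4−1=3):
T(1,1) = 3.700292 + (3.700292 − 3.673454)/3 = 3.709238
T(2,1) = 3.707184 + (3.707184 − 3.700292)/3 = 3.709481
T(2,2) = 3.709481 + (3.709481 − 3.709238)/15 = 3.709497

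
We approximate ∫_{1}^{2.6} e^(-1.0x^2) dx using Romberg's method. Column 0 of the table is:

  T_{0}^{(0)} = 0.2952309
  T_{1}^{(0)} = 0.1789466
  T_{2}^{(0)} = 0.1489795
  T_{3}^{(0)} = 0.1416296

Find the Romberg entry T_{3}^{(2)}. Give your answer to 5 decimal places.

Richardson extrapolation on the trapezoidal column (denominator 4−1=3):
T_{2}^{(1)} = (4·0.1489795 − 0.1789466) / 3 = 0.1389905
T_{3}^{(1)} = 0.1416296 + (0.1416296 − 0.1489795)/3 = 0.1391796
T_{3}^{(2)} = (16·0.1391796 − 0.1389905) / 15 = 0.1391922

0.13919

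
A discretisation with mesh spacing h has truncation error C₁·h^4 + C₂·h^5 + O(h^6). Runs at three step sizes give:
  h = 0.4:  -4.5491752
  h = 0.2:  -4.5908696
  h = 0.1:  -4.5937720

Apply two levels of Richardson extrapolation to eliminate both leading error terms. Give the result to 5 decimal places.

-4.59398

First eliminate the h^4 term (factor 2^4 = 16):
  B₁ = (16·(-4.5908696) − (-4.5491752))/15 = -4.5936492
  B₂ = (16·(-4.5937720) − (-4.5908696))/15 = -4.5939655
Then eliminate the h^5 term (factor 2^5 = 32):
  (32·(-4.5939655) − (-4.5936492))/31 = -4.5939757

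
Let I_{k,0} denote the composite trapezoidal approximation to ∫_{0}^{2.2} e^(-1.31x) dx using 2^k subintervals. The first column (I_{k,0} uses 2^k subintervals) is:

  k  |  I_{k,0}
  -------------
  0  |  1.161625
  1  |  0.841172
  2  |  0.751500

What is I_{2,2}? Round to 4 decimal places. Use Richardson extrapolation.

I_{1,1} = 0.841172 + (0.841172 − 1.161625)/3 = 0.734354
I_{2,1} = 0.751500 + (0.751500 − 0.841172)/3 = 0.721609
I_{2,2} = (16·0.721609 − 0.734354) / 15 = 0.720759

0.7208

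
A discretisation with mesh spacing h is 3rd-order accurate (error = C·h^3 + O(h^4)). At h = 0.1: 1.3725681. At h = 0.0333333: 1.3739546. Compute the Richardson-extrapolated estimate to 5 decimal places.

1.37401

The leading error scales as h^3; refining by a factor of 3 reduces it by 3^3 = 27.
Extrapolated value = (27·A(h/3) − A(h)) / (27 − 1)
= (27·1.3739546 − 1.3725681) / 26
= 35.7242061 / 26 = 1.3740079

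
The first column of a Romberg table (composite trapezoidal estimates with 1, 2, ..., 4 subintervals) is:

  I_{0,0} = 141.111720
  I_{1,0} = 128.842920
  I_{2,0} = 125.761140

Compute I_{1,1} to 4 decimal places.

I_{1,1} = 128.842920 + (128.842920 − 141.111720)/3 = 124.753320

124.7533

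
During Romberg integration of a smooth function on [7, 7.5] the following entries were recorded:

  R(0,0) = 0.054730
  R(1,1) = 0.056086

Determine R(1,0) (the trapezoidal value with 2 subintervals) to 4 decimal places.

From R(1,1) = (4·R(1,0) − R(0,0))/3, solve for R(1,0):
4·R(1,0) = 3·0.056086 + 0.054730 = 0.222988
R(1,0) = 0.055747

0.0557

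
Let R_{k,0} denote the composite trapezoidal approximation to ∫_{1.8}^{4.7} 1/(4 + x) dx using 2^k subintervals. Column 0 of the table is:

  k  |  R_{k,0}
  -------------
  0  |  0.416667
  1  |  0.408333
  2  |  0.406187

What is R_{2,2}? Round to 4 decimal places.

R_{1,1} = 0.408333 + (0.408333 − 0.416667)/3 = 0.405555
R_{2,1} = (4·0.406187 − 0.408333) / 3 = 0.405472
R_{2,2} = 0.405472 + (0.405472 − 0.405555)/15 = 0.405466
(Column j=1 coincides with Simpson's rule on the same nodes.)

0.4055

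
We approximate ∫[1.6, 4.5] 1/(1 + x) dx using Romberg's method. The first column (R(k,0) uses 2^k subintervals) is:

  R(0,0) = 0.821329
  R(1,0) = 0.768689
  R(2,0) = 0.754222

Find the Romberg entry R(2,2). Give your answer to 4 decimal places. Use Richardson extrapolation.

Richardson extrapolation on the trapezoidal column (denominator 4−1=3):
R(1,1) = (4·0.768689 − 0.821329) / 3 = 0.751142
R(2,1) = (4·0.754222 − 0.768689) / 3 = 0.749400
R(2,2) = 0.749400 + (0.749400 − 0.751142)/15 = 0.749284

0.7493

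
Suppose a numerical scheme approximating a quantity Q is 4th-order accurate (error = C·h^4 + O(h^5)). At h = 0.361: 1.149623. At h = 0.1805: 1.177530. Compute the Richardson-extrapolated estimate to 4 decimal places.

The leading error scales as h^4; refining by a factor of 2 reduces it by 2^4 = 16.
Extrapolated value = (16·A(h/2) − A(h)) / (16 − 1)
= (16·1.177530 − 1.149623) / 15
= 17.690857 / 15 = 1.179390

1.1794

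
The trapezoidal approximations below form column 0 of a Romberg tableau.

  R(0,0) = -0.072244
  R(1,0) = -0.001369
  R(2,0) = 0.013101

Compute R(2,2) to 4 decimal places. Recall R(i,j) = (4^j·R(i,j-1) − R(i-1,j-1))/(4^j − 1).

0.0176

Richardson extrapolation on the trapezoidal column (denominator 4−1=3):
R(1,1) = (4·(-0.001369) − (-0.072244)) / 3 = 0.022256
R(2,1) = (4·0.013101 − (-0.001369)) / 3 = 0.017924
R(2,2) = 0.017924 + (0.017924 − 0.022256)/15 = 0.017635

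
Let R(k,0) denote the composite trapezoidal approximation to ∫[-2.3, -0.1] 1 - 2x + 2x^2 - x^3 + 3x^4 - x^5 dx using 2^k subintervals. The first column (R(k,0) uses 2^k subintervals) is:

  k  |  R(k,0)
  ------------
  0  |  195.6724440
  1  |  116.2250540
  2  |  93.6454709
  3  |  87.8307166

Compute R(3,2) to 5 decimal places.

85.87737

R(2,1) = 93.6454709 + (93.6454709 − 116.2250540)/3 = 86.1189432
R(3,1) = (4·87.8307166 − 93.6454709) / 3 = 85.8924652
R(3,2) = (16·85.8924652 − 86.1189432) / 15 = 85.8773667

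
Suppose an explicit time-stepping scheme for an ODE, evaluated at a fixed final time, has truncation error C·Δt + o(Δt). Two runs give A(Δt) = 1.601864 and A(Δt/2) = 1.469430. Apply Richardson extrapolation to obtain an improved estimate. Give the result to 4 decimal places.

1.3370

Extrapolated value = (2·A(Δt/2) − A(Δt)) / (2 − 1)
= (2·1.469430 − 1.601864) / 1
= 1.336996 / 1 = 1.336996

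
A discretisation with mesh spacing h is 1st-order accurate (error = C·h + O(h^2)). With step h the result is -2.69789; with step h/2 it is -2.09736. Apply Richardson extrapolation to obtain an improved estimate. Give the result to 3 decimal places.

-1.497

The leading error scales as h; refining by a factor of 2 reduces it by 2^1 = 2.
Extrapolated value = (2·A(h/2) − A(h)) / (2 − 1)
= (2·(-2.09736) − (-2.69789)) / 1
= -1.49683 / 1 = -1.49683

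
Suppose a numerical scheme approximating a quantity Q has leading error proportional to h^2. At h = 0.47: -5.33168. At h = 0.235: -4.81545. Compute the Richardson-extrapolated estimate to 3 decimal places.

-4.643

The leading error scales as h^2; refining by a factor of 2 reduces it by 2^2 = 4.
Extrapolated value = (4·A(h/2) − A(h)) / (4 − 1)
= (4·(-4.81545) − (-5.33168)) / 3
= -13.93012 / 3 = -4.64337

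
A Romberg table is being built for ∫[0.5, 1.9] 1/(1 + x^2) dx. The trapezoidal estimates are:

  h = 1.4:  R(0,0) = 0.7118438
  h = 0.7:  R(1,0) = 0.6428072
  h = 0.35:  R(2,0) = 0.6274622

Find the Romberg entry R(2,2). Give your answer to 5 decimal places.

R(1,1) = (4·0.6428072 − 0.7118438) / 3 = 0.6197950
R(2,1) = (4·0.6274622 − 0.6428072) / 3 = 0.6223472
R(2,2) = (16·0.6223472 − 0.6197950) / 15 = 0.6225173
(Column j=1 coincides with Simpson's rule on the same nodes.)

0.62252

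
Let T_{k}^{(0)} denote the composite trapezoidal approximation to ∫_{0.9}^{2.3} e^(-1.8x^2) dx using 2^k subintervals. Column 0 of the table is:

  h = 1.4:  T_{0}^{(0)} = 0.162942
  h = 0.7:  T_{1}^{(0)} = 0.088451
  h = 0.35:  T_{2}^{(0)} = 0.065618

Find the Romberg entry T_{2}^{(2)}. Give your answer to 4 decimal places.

0.0576

Richardson extrapolation on the trapezoidal column (denominator 4−1=3):
T_{1}^{(1)} = (4·0.088451 − 0.162942) / 3 = 0.063621
T_{2}^{(1)} = 0.065618 + (0.065618 − 0.088451)/3 = 0.058007
T_{2}^{(2)} = 0.058007 + (0.058007 − 0.063621)/15 = 0.057633
(Column j=1 coincides with Simpson's rule on the same nodes.)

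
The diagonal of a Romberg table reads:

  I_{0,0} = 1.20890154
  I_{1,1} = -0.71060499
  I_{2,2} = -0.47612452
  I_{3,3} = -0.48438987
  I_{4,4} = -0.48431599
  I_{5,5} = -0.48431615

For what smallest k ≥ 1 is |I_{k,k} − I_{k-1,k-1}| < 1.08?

|I_{1,1} − I_{0,0}| = 1.91950653 ≥ 1.08
|I_{2,2} − I_{1,1}| = 0.23448047 < 1.08

k = 2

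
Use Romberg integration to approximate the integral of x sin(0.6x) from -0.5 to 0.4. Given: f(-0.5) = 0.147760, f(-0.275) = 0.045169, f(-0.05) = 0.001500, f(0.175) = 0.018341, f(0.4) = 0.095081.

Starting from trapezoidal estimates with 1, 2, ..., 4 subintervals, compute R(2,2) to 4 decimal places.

R(0,0) (trapezoid, 1 panel, h=0.9000): 0.109278
R(1,0) (trapezoid, 2 panels, h=0.4500): 0.055314
R(2,0) (trapezoid, 4 panels, h=0.2250): 0.041947
R(1,1) = 0.055314 + (0.055314 − 0.109278)/3 = 0.037326
R(2,1) = 0.041947 + (0.041947 − 0.055314)/3 = 0.037491
R(2,2) = 0.037491 + (0.037491 − 0.037326)/15 = 0.037502

0.0375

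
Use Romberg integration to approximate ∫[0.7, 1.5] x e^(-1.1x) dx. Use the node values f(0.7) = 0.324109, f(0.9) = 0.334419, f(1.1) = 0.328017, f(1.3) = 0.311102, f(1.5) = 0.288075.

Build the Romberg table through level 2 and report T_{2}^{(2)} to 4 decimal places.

0.2567

T_{0}^{(0)} (trapezoid, 1 panel, h=0.8000): 0.244874
T_{1}^{(0)} (trapezoid, 2 panels, h=0.4000): 0.253644
T_{2}^{(0)} (trapezoid, 4 panels, h=0.2000): 0.255926
T_{1}^{(1)} = 0.253644 + (0.253644 − 0.244874)/3 = 0.256567
T_{2}^{(1)} = 0.255926 + (0.255926 − 0.253644)/3 = 0.256687
T_{2}^{(2)} = 0.256687 + (0.256687 − 0.256567)/15 = 0.256695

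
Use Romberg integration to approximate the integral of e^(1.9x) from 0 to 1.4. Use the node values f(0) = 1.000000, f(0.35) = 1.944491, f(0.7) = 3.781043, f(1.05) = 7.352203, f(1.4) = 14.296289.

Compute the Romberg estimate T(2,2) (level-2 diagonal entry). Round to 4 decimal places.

6.9991

T(0,0) (trapezoid, 1 panel, h=1.4000): 10.707402
T(1,0) (trapezoid, 2 panels, h=0.7000): 8.000431
T(2,0) (trapezoid, 4 panels, h=0.3500): 7.254059
T(1,1) = 8.000431 + (8.000431 − 10.707402)/3 = 7.098107
T(2,1) = 7.254059 + (7.254059 − 8.000431)/3 = 7.005268
T(2,2) = 7.005268 + (7.005268 − 7.098107)/15 = 6.999079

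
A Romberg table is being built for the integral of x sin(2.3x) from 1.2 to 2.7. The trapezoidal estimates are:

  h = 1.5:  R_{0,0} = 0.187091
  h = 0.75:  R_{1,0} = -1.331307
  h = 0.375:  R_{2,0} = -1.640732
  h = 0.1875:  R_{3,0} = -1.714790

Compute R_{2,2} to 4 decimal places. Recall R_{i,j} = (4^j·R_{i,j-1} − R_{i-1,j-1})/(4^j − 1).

-1.7376

R_{1,1} = -1.331307 + (-1.331307 − 0.187091)/3 = -1.837440
R_{2,1} = (4·(-1.640732) − (-1.331307)) / 3 = -1.743874
R_{2,2} = -1.743874 + (-1.743874 − (-1.837440))/15 = -1.737636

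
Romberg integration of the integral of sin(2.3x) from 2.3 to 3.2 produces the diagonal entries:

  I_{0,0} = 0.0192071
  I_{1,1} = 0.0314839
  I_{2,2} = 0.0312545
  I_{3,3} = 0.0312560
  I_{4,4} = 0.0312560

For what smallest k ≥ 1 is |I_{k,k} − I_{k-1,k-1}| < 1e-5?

|I_{1,1} − I_{0,0}| = 0.0122768 ≥ 1e-5
|I_{2,2} − I_{1,1}| = 0.0002294 ≥ 1e-5
|I_{3,3} − I_{2,2}| = 0.0000015 < 1e-5

k = 3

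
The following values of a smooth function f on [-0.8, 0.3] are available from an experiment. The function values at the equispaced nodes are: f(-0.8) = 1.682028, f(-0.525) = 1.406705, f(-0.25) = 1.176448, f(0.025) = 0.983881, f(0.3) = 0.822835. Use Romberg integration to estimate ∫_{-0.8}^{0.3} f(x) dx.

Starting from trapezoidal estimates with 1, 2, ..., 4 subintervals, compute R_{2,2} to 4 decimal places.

R_{0,0} (trapezoid, 1 panel, h=1.1000): 1.377675
R_{1,0} (trapezoid, 2 panels, h=0.5500): 1.335884
R_{2,0} (trapezoid, 4 panels, h=0.2750): 1.325353
R_{1,1} = 1.335884 + (1.335884 − 1.377675)/3 = 1.321954
R_{2,1} = 1.325353 + (1.325353 − 1.335884)/3 = 1.321843
R_{2,2} = 1.321843 + (1.321843 − 1.321954)/15 = 1.321836

1.3218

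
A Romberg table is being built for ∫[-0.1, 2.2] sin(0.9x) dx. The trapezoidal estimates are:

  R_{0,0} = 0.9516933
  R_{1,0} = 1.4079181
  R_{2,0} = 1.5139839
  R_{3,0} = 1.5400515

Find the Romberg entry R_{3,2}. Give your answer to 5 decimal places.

Richardson extrapolation on the trapezoidal column (denominator 4−1=3):
R_{2,1} = (4·1.5139839 − 1.4079181) / 3 = 1.5493392
R_{3,1} = (4·1.5400515 − 1.5139839) / 3 = 1.5487407
R_{3,2} = 1.5487407 + (1.5487407 − 1.5493392)/15 = 1.5487008

1.54870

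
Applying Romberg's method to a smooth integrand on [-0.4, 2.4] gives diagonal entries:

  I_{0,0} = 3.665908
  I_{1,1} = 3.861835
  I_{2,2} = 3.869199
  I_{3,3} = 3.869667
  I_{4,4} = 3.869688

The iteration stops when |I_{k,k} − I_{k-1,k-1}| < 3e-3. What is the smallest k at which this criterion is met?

k = 3

|I_{1,1} − I_{0,0}| = 0.195927 ≥ 3e-3
|I_{2,2} − I_{1,1}| = 0.007364 ≥ 3e-3
|I_{3,3} − I_{2,2}| = 0.000468 < 3e-3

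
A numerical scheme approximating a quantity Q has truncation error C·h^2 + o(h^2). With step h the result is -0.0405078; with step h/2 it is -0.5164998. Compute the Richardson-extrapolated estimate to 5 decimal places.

The leading error scales as h^2; refining by a factor of 2 reduces it by 2^2 = 4.
Extrapolated value = (4·A(h/2) − A(h)) / (4 − 1)
= (4·(-0.5164998) − (-0.0405078)) / 3
= -2.0254914 / 3 = -0.6751638

-0.67516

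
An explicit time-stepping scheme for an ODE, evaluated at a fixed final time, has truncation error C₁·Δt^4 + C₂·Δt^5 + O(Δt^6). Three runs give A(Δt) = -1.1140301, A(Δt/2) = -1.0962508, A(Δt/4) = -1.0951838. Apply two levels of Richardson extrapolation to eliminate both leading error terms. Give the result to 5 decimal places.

First eliminate the Δt^4 term (factor 2^4 = 16):
  B₁ = (16·(-1.0962508) − (-1.1140301))/15 = -1.0950655
  B₂ = (16·(-1.0951838) − (-1.0962508))/15 = -1.0951127
Then eliminate the Δt^5 term (factor 2^5 = 32):
  (32·(-1.0951127) − (-1.0950655))/31 = -1.0951142

-1.09511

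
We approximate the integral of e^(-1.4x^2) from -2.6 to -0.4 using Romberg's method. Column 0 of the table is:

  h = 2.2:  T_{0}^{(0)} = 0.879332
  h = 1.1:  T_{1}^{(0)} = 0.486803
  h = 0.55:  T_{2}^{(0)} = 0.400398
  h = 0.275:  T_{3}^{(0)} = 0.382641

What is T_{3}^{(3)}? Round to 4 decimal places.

Richardson extrapolation on the trapezoidal column (denominator 4−1=3):
T_{1}^{(1)} = 0.486803 + (0.486803 − 0.879332)/3 = 0.355960
T_{2}^{(1)} = 0.400398 + (0.400398 − 0.486803)/3 = 0.371596
T_{3}^{(1)} = (4·0.382641 − 0.400398) / 3 = 0.376722
T_{2}^{(2)} = (16·0.371596 − 0.355960) / 15 = 0.372638
T_{3}^{(2)} = 0.376722 + (0.376722 − 0.371596)/15 = 0.377064
T_{3}^{(3)} = 0.377064 + (0.377064 − 0.372638)/63 = 0.377134
(Column j=1 coincides with Simpson's rule on the same nodes.)

0.3771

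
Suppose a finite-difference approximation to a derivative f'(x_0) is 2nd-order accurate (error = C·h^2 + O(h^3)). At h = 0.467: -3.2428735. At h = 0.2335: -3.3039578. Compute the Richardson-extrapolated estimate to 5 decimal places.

The leading error scales as h^2; refining by a factor of 2 reduces it by 2^2 = 4.
Extrapolated value = (4·A(h/2) − A(h)) / (4 − 1)
= (4·(-3.3039578) − (-3.2428735)) / 3
= -9.9729577 / 3 = -3.3243192

-3.32432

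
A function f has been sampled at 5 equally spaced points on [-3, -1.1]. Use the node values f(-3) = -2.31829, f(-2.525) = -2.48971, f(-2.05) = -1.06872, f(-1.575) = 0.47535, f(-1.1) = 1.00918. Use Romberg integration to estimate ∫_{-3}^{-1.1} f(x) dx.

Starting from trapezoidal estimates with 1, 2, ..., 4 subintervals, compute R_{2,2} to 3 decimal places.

-1.825

R_{0,0} (trapezoid, 1 panel, h=1.9000): -1.24365
R_{1,0} (trapezoid, 2 panels, h=0.9500): -1.63711
R_{2,0} (trapezoid, 4 panels, h=0.4750): -1.77538
R_{1,1} = -1.63711 + (-1.63711 − (-1.24365))/3 = -1.76826
R_{2,1} = -1.77538 + (-1.77538 − (-1.63711))/3 = -1.82147
R_{2,2} = -1.82147 + (-1.82147 − (-1.76826))/15 = -1.82502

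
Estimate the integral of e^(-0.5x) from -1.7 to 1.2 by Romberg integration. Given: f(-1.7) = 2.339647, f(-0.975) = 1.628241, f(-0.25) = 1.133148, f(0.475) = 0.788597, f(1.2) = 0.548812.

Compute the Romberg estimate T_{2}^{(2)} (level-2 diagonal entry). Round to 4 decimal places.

T_{0}^{(0)} (trapezoid, 1 panel, h=2.9000): 4.188266
T_{1}^{(0)} (trapezoid, 2 panels, h=1.4500): 3.737197
T_{2}^{(0)} (trapezoid, 4 panels, h=0.7250): 3.620806
T_{1}^{(1)} = 3.737197 + (3.737197 − 4.188266)/3 = 3.586841
T_{2}^{(1)} = 3.620806 + (3.620806 − 3.737197)/3 = 3.582009
T_{2}^{(2)} = 3.582009 + (3.582009 − 3.586841)/15 = 3.581687

3.5817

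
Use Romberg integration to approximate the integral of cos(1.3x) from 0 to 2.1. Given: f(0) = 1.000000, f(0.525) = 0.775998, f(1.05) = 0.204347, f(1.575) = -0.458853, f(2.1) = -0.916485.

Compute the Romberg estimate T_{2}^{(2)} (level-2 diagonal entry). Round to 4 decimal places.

T_{0}^{(0)} (trapezoid, 1 panel, h=2.1000): 0.087691
T_{1}^{(0)} (trapezoid, 2 panels, h=1.0500): 0.258410
T_{2}^{(0)} (trapezoid, 4 panels, h=0.5250): 0.295706
T_{1}^{(1)} = 0.258410 + (0.258410 − 0.087691)/3 = 0.315316
T_{2}^{(1)} = 0.295706 + (0.295706 − 0.258410)/3 = 0.308138
T_{2}^{(2)} = 0.308138 + (0.308138 − 0.315316)/15 = 0.307659

0.3077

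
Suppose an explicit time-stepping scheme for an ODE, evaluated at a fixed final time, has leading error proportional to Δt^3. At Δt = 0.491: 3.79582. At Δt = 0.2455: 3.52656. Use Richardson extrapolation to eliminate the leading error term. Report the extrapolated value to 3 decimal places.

The leading error scales as Δt^3; refining by a factor of 2 reduces it by 2^3 = 8.
Extrapolated value = (8·A(Δt/2) − A(Δt)) / (8 − 1)
= (8·3.52656 − 3.79582) / 7
= 24.41666 / 7 = 3.48809

3.488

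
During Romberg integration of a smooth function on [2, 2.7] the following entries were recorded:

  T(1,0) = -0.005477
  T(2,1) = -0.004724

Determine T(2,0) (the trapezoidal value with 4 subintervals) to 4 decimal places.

-0.0049

From T(2,1) = (4·T(2,0) − T(1,0))/3, solve for T(2,0):
4·T(2,0) = 3·(-0.004724) + (-0.005477) = -0.019649
T(2,0) = -0.004912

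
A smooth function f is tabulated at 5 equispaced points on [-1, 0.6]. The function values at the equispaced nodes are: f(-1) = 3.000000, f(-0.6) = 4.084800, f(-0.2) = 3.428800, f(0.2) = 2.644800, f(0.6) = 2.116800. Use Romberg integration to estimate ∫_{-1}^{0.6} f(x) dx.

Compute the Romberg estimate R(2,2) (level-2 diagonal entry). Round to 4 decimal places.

R(0,0) (trapezoid, 1 panel, h=1.6000): 4.093440
R(1,0) (trapezoid, 2 panels, h=0.8000): 4.789760
R(2,0) (trapezoid, 4 panels, h=0.4000): 5.086720
R(1,1) = 4.789760 + (4.789760 − 4.093440)/3 = 5.021867
R(2,1) = 5.086720 + (5.086720 − 4.789760)/3 = 5.185707
R(2,2) = 5.185707 + (5.185707 − 5.021867)/15 = 5.196630

5.1966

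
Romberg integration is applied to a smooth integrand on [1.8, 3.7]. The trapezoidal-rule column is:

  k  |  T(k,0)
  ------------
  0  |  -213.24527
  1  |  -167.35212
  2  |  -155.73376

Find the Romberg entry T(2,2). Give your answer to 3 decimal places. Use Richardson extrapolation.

T(1,1) = (4·(-167.35212) − (-213.24527)) / 3 = -152.05440
T(2,1) = -155.73376 + (-155.73376 − (-167.35212))/3 = -151.86097
T(2,2) = (16·(-151.86097) − (-152.05440)) / 15 = -151.84807

-151.848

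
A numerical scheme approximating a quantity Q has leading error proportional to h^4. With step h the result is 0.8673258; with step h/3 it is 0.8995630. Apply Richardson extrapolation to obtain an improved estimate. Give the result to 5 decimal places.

0.89997

The leading error scales as h^4; refining by a factor of 3 reduces it by 3^4 = 81.
Extrapolated value = (81·A(h/3) − A(h)) / (81 − 1)
= (81·0.8995630 − 0.8673258) / 80
= 71.9972772 / 80 = 0.8999660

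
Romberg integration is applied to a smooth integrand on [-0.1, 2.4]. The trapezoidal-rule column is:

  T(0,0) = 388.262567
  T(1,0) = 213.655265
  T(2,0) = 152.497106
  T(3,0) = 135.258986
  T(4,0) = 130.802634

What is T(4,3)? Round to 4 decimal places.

Richardson extrapolation on the trapezoidal column (denominator 4−1=3):
T(2,1) = 152.497106 + (152.497106 − 213.655265)/3 = 132.111053
T(3,1) = 135.258986 + (135.258986 − 152.497106)/3 = 129.512946
T(4,1) = 130.802634 + (130.802634 − 135.258986)/3 = 129.317183
T(3,2) = 129.512946 + (129.512946 − 132.111053)/15 = 129.339739
T(4,2) = 129.317183 + (129.317183 − 129.512946)/15 = 129.304132
T(4,3) = (64·129.304132 − 129.339739) / 63 = 129.303567

129.3036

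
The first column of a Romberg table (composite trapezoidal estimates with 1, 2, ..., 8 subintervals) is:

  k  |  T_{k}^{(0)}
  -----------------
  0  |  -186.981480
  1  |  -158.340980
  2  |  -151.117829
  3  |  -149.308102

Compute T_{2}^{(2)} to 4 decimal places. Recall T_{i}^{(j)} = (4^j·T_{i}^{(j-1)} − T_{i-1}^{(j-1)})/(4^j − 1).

-148.7045

T_{1}^{(1)} = -158.340980 + (-158.340980 − (-186.981480))/3 = -148.794147
T_{2}^{(1)} = -151.117829 + (-151.117829 − (-158.340980))/3 = -148.710112
T_{2}^{(2)} = -148.710112 + (-148.710112 − (-148.794147))/15 = -148.704510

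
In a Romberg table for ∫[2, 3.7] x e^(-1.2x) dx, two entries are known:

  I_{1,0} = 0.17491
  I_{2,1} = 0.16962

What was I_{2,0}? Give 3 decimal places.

0.171

From I_{2,1} = (4·I_{2,0} − I_{1,0})/3, solve for I_{2,0}:
4·I_{2,0} = 3·0.16962 + 0.17491 = 0.68377
I_{2,0} = 0.17094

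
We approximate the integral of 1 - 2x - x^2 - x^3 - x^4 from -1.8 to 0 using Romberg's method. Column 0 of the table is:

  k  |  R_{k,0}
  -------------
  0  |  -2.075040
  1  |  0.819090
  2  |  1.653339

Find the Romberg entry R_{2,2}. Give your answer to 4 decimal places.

1.9413

Richardson extrapolation on the trapezoidal column (denominator 4−1=3):
R_{1,1} = (4·0.819090 − (-2.075040)) / 3 = 1.783800
R_{2,1} = (4·1.653339 − 0.819090) / 3 = 1.931422
R_{2,2} = (16·1.931422 − 1.783800) / 15 = 1.941263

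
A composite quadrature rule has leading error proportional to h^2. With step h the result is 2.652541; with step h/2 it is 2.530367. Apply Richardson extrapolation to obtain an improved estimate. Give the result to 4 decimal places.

The leading error scales as h^2; refining by a factor of 2 reduces it by 2^2 = 4.
Extrapolated value = (4·A(h/2) − A(h)) / (4 − 1)
= (4·2.530367 − 2.652541) / 3
= 7.468927 / 3 = 2.489642

2.4896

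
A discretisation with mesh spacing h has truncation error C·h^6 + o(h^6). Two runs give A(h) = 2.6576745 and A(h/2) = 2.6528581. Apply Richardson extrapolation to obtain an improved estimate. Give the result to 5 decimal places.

2.65278

The leading error scales as h^6; refining by a factor of 2 reduces it by 2^6 = 64.
Extrapolated value = (64·A(h/2) − A(h)) / (64 − 1)
= (64·2.6528581 − 2.6576745) / 63
= 167.1252439 / 63 = 2.6527816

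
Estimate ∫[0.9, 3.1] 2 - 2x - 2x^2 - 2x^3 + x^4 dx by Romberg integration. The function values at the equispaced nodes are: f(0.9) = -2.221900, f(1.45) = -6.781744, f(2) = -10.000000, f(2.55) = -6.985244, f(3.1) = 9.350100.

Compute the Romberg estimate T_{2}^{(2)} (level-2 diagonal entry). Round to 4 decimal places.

-12.4825

T_{0}^{(0)} (trapezoid, 1 panel, h=2.2000): 7.841020
T_{1}^{(0)} (trapezoid, 2 panels, h=1.1000): -7.079490
T_{2}^{(0)} (trapezoid, 4 panels, h=0.5500): -11.111588
T_{1}^{(1)} = -7.079490 + (-7.079490 − 7.841020)/3 = -12.052993
T_{2}^{(1)} = -11.111588 + (-11.111588 − (-7.079490))/3 = -12.455621
T_{2}^{(2)} = -12.455621 + (-12.455621 − (-12.052993))/15 = -12.482463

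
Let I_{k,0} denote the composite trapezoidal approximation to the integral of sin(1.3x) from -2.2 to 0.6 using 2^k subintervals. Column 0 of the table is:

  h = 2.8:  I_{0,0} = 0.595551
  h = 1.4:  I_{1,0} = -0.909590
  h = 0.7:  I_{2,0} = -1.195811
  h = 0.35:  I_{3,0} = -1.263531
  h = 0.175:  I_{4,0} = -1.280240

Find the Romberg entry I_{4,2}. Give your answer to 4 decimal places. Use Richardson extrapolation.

I_{3,1} = -1.263531 + (-1.263531 − (-1.195811))/3 = -1.286104
I_{4,1} = (4·(-1.280240) − (-1.263531)) / 3 = -1.285810
I_{4,2} = (16·(-1.285810) − (-1.286104)) / 15 = -1.285790

-1.2858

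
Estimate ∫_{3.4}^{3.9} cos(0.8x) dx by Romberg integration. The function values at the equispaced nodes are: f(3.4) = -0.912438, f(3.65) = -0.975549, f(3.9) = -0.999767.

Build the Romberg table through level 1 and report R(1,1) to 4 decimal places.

R(0,0) (trapezoid, 1 panel, h=0.5000): -0.478051
R(1,0) (trapezoid, 2 panels, h=0.2500): -0.482913
R(1,1) = -0.482913 + (-0.482913 − (-0.478051))/3 = -0.484534

-0.4845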